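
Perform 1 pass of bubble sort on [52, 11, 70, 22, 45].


Initial: [52, 11, 70, 22, 45]
Pass 1: [11, 52, 22, 45, 70] (3 swaps)

After 1 pass: [11, 52, 22, 45, 70]


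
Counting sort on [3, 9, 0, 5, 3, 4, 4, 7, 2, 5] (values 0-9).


Input: [3, 9, 0, 5, 3, 4, 4, 7, 2, 5]
Counts: [1, 0, 1, 2, 2, 2, 0, 1, 0, 1]

Sorted: [0, 2, 3, 3, 4, 4, 5, 5, 7, 9]


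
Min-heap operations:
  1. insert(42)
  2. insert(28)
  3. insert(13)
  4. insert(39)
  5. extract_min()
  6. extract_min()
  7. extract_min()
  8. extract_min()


insert(42) -> [42]
insert(28) -> [28, 42]
insert(13) -> [13, 42, 28]
insert(39) -> [13, 39, 28, 42]
extract_min()->13, [28, 39, 42]
extract_min()->28, [39, 42]
extract_min()->39, [42]
extract_min()->42, []

Final heap: []


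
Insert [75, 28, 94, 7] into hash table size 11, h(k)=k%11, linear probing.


Insert 75: h=9 -> slot 9
Insert 28: h=6 -> slot 6
Insert 94: h=6, 1 probes -> slot 7
Insert 7: h=7, 1 probes -> slot 8

Table: [None, None, None, None, None, None, 28, 94, 7, 75, None]


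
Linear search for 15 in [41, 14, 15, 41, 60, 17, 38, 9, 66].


i=0: 41!=15
i=1: 14!=15
i=2: 15==15 found!

Found at 2, 3 comps


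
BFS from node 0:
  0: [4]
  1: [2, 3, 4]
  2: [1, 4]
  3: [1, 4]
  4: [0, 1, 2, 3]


Visit 0, enqueue [4]
Visit 4, enqueue [1, 2, 3]
Visit 1, enqueue []
Visit 2, enqueue []
Visit 3, enqueue []

BFS order: [0, 4, 1, 2, 3]


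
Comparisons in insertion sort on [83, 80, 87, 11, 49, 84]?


Algorithm: insertion sort
Input: [83, 80, 87, 11, 49, 84]
Sorted: [11, 49, 80, 83, 84, 87]

11


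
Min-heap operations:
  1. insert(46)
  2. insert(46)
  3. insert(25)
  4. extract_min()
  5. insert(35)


insert(46) -> [46]
insert(46) -> [46, 46]
insert(25) -> [25, 46, 46]
extract_min()->25, [46, 46]
insert(35) -> [35, 46, 46]

Final heap: [35, 46, 46]


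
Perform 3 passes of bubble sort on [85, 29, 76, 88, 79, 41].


Initial: [85, 29, 76, 88, 79, 41]
Pass 1: [29, 76, 85, 79, 41, 88] (4 swaps)
Pass 2: [29, 76, 79, 41, 85, 88] (2 swaps)
Pass 3: [29, 76, 41, 79, 85, 88] (1 swaps)

After 3 passes: [29, 76, 41, 79, 85, 88]


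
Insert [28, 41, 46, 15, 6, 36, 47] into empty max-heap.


Insert 28: [28]
Insert 41: [41, 28]
Insert 46: [46, 28, 41]
Insert 15: [46, 28, 41, 15]
Insert 6: [46, 28, 41, 15, 6]
Insert 36: [46, 28, 41, 15, 6, 36]
Insert 47: [47, 28, 46, 15, 6, 36, 41]

Final heap: [47, 28, 46, 15, 6, 36, 41]


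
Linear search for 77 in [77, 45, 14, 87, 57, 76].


i=0: 77==77 found!

Found at 0, 1 comps


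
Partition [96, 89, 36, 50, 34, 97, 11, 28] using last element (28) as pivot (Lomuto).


Pivot: 28
  11 <= 28: swap -> [11, 89, 36, 50, 34, 97, 96, 28]
Place pivot at 1: [11, 28, 36, 50, 34, 97, 96, 89]

Partitioned: [11, 28, 36, 50, 34, 97, 96, 89]


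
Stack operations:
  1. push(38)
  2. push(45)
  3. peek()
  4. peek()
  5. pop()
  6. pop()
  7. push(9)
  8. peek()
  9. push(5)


push(38) -> [38]
push(45) -> [38, 45]
peek()->45
peek()->45
pop()->45, [38]
pop()->38, []
push(9) -> [9]
peek()->9
push(5) -> [9, 5]

Final stack: [9, 5]


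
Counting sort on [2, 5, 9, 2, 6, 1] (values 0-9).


Input: [2, 5, 9, 2, 6, 1]
Counts: [0, 1, 2, 0, 0, 1, 1, 0, 0, 1]

Sorted: [1, 2, 2, 5, 6, 9]


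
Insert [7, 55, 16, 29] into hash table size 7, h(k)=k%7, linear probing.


Insert 7: h=0 -> slot 0
Insert 55: h=6 -> slot 6
Insert 16: h=2 -> slot 2
Insert 29: h=1 -> slot 1

Table: [7, 29, 16, None, None, None, 55]


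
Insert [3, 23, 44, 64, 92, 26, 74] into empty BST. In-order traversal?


Insert 3: root
Insert 23: R from 3
Insert 44: R from 3 -> R from 23
Insert 64: R from 3 -> R from 23 -> R from 44
Insert 92: R from 3 -> R from 23 -> R from 44 -> R from 64
Insert 26: R from 3 -> R from 23 -> L from 44
Insert 74: R from 3 -> R from 23 -> R from 44 -> R from 64 -> L from 92

In-order: [3, 23, 26, 44, 64, 74, 92]


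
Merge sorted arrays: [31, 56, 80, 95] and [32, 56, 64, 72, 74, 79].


Take 31 from A
Take 32 from B
Take 56 from A
Take 56 from B
Take 64 from B
Take 72 from B
Take 74 from B
Take 79 from B

Merged: [31, 32, 56, 56, 64, 72, 74, 79, 80, 95]


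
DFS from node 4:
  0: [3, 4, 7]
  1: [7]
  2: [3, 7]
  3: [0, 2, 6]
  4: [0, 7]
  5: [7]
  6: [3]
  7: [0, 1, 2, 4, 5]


Visit 4, push [7, 0]
Visit 0, push [7, 3]
Visit 3, push [6, 2]
Visit 2, push [7]
Visit 7, push [5, 1]
Visit 1, push []
Visit 5, push []
Visit 6, push []

DFS order: [4, 0, 3, 2, 7, 1, 5, 6]


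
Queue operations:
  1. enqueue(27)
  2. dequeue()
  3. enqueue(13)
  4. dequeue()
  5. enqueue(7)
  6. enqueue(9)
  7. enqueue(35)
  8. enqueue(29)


enqueue(27) -> [27]
dequeue()->27, []
enqueue(13) -> [13]
dequeue()->13, []
enqueue(7) -> [7]
enqueue(9) -> [7, 9]
enqueue(35) -> [7, 9, 35]
enqueue(29) -> [7, 9, 35, 29]

Final queue: [7, 9, 35, 29]


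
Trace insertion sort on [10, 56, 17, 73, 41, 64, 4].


Initial: [10, 56, 17, 73, 41, 64, 4]
Insert 56: [10, 56, 17, 73, 41, 64, 4]
Insert 17: [10, 17, 56, 73, 41, 64, 4]
Insert 73: [10, 17, 56, 73, 41, 64, 4]
Insert 41: [10, 17, 41, 56, 73, 64, 4]
Insert 64: [10, 17, 41, 56, 64, 73, 4]
Insert 4: [4, 10, 17, 41, 56, 64, 73]

Sorted: [4, 10, 17, 41, 56, 64, 73]


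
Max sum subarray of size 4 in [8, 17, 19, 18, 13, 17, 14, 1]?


[0:4]: 62
[1:5]: 67
[2:6]: 67
[3:7]: 62
[4:8]: 45

Max: 67 at [1:5]


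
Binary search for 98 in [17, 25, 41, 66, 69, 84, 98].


Step 1: lo=0, hi=6, mid=3, val=66
Step 2: lo=4, hi=6, mid=5, val=84
Step 3: lo=6, hi=6, mid=6, val=98

Found at index 6


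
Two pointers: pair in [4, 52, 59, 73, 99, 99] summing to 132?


lo=0(4)+hi=5(99)=103
lo=1(52)+hi=5(99)=151
lo=1(52)+hi=4(99)=151
lo=1(52)+hi=3(73)=125
lo=2(59)+hi=3(73)=132

Yes: 59+73=132


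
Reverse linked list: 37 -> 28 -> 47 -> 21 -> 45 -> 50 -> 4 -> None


Step 1: curr=37, set curr.next=prev(None) | reversed so far: 37
Step 2: curr=28, set curr.next=prev(37) | reversed so far: 28 -> 37
Step 3: curr=47, set curr.next=prev(28) | reversed so far: 47 -> 28 -> 37
Step 4: curr=21, set curr.next=prev(47) | reversed so far: 21 -> 47 -> 28 -> 37
Step 5: curr=45, set curr.next=prev(21) | reversed so far: 45 -> 21 -> 47 -> 28 -> 37
Step 6: curr=50, set curr.next=prev(45) | reversed so far: 50 -> 45 -> 21 -> 47 -> 28 -> 37
Step 7: curr=4, set curr.next=prev(50) | reversed so far: 4 -> 50 -> 45 -> 21 -> 47 -> 28 -> 37

4 -> 50 -> 45 -> 21 -> 47 -> 28 -> 37 -> None


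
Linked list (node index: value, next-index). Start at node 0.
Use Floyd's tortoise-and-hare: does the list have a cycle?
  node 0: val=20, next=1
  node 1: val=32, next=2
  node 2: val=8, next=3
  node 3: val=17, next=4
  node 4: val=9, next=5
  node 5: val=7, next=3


Floyd's tortoise (slow, +1) and hare (fast, +2):
  init: slow=0, fast=0
  step 1: slow=1, fast=2
  step 2: slow=2, fast=4
  step 3: slow=3, fast=3
  slow == fast at node 3: cycle detected

Cycle: yes


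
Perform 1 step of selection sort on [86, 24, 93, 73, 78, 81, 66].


Initial: [86, 24, 93, 73, 78, 81, 66]
Step 1: min=24 at 1
  Swap: [24, 86, 93, 73, 78, 81, 66]

After 1 step: [24, 86, 93, 73, 78, 81, 66]


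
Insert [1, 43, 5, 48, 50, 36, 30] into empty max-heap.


Insert 1: [1]
Insert 43: [43, 1]
Insert 5: [43, 1, 5]
Insert 48: [48, 43, 5, 1]
Insert 50: [50, 48, 5, 1, 43]
Insert 36: [50, 48, 36, 1, 43, 5]
Insert 30: [50, 48, 36, 1, 43, 5, 30]

Final heap: [50, 48, 36, 1, 43, 5, 30]


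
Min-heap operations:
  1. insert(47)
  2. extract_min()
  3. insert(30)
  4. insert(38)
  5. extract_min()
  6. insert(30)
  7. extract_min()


insert(47) -> [47]
extract_min()->47, []
insert(30) -> [30]
insert(38) -> [30, 38]
extract_min()->30, [38]
insert(30) -> [30, 38]
extract_min()->30, [38]

Final heap: [38]


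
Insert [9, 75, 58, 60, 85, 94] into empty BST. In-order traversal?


Insert 9: root
Insert 75: R from 9
Insert 58: R from 9 -> L from 75
Insert 60: R from 9 -> L from 75 -> R from 58
Insert 85: R from 9 -> R from 75
Insert 94: R from 9 -> R from 75 -> R from 85

In-order: [9, 58, 60, 75, 85, 94]


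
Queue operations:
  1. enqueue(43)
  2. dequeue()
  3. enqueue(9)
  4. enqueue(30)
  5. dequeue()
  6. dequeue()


enqueue(43) -> [43]
dequeue()->43, []
enqueue(9) -> [9]
enqueue(30) -> [9, 30]
dequeue()->9, [30]
dequeue()->30, []

Final queue: []


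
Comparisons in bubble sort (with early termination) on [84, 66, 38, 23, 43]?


Algorithm: bubble sort (with early termination)
Input: [84, 66, 38, 23, 43]
Sorted: [23, 38, 43, 66, 84]

10


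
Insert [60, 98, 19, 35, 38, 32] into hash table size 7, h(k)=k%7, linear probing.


Insert 60: h=4 -> slot 4
Insert 98: h=0 -> slot 0
Insert 19: h=5 -> slot 5
Insert 35: h=0, 1 probes -> slot 1
Insert 38: h=3 -> slot 3
Insert 32: h=4, 2 probes -> slot 6

Table: [98, 35, None, 38, 60, 19, 32]


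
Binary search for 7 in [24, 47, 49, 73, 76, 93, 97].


Step 1: lo=0, hi=6, mid=3, val=73
Step 2: lo=0, hi=2, mid=1, val=47
Step 3: lo=0, hi=0, mid=0, val=24

Not found


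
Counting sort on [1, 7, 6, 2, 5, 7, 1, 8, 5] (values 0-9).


Input: [1, 7, 6, 2, 5, 7, 1, 8, 5]
Counts: [0, 2, 1, 0, 0, 2, 1, 2, 1, 0]

Sorted: [1, 1, 2, 5, 5, 6, 7, 7, 8]


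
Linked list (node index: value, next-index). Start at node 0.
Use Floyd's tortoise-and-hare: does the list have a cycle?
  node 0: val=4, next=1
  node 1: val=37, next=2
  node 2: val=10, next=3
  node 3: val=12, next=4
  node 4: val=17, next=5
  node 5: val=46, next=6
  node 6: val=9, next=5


Floyd's tortoise (slow, +1) and hare (fast, +2):
  init: slow=0, fast=0
  step 1: slow=1, fast=2
  step 2: slow=2, fast=4
  step 3: slow=3, fast=6
  step 4: slow=4, fast=6
  step 5: slow=5, fast=6
  step 6: slow=6, fast=6
  slow == fast at node 6: cycle detected

Cycle: yes


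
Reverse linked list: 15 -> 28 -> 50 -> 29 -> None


Step 1: curr=15, set curr.next=prev(None) | reversed so far: 15
Step 2: curr=28, set curr.next=prev(15) | reversed so far: 28 -> 15
Step 3: curr=50, set curr.next=prev(28) | reversed so far: 50 -> 28 -> 15
Step 4: curr=29, set curr.next=prev(50) | reversed so far: 29 -> 50 -> 28 -> 15

29 -> 50 -> 28 -> 15 -> None


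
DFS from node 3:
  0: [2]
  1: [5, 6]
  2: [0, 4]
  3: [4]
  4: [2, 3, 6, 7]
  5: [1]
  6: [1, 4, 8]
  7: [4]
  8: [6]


Visit 3, push [4]
Visit 4, push [7, 6, 2]
Visit 2, push [0]
Visit 0, push []
Visit 6, push [8, 1]
Visit 1, push [5]
Visit 5, push []
Visit 8, push []
Visit 7, push []

DFS order: [3, 4, 2, 0, 6, 1, 5, 8, 7]


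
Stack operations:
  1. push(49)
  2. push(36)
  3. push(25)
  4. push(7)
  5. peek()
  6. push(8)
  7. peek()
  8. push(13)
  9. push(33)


push(49) -> [49]
push(36) -> [49, 36]
push(25) -> [49, 36, 25]
push(7) -> [49, 36, 25, 7]
peek()->7
push(8) -> [49, 36, 25, 7, 8]
peek()->8
push(13) -> [49, 36, 25, 7, 8, 13]
push(33) -> [49, 36, 25, 7, 8, 13, 33]

Final stack: [49, 36, 25, 7, 8, 13, 33]


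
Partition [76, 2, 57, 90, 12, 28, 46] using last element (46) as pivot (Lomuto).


Pivot: 46
  2 <= 46: swap -> [2, 76, 57, 90, 12, 28, 46]
  12 <= 46: swap -> [2, 12, 57, 90, 76, 28, 46]
  28 <= 46: swap -> [2, 12, 28, 90, 76, 57, 46]
Place pivot at 3: [2, 12, 28, 46, 76, 57, 90]

Partitioned: [2, 12, 28, 46, 76, 57, 90]


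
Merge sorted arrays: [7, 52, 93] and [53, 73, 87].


Take 7 from A
Take 52 from A
Take 53 from B
Take 73 from B
Take 87 from B

Merged: [7, 52, 53, 73, 87, 93]


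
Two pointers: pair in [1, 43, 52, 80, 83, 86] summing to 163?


lo=0(1)+hi=5(86)=87
lo=1(43)+hi=5(86)=129
lo=2(52)+hi=5(86)=138
lo=3(80)+hi=5(86)=166
lo=3(80)+hi=4(83)=163

Yes: 80+83=163


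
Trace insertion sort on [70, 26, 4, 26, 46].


Initial: [70, 26, 4, 26, 46]
Insert 26: [26, 70, 4, 26, 46]
Insert 4: [4, 26, 70, 26, 46]
Insert 26: [4, 26, 26, 70, 46]
Insert 46: [4, 26, 26, 46, 70]

Sorted: [4, 26, 26, 46, 70]


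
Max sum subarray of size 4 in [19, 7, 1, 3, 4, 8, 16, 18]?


[0:4]: 30
[1:5]: 15
[2:6]: 16
[3:7]: 31
[4:8]: 46

Max: 46 at [4:8]


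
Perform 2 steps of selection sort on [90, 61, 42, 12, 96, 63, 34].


Initial: [90, 61, 42, 12, 96, 63, 34]
Step 1: min=12 at 3
  Swap: [12, 61, 42, 90, 96, 63, 34]
Step 2: min=34 at 6
  Swap: [12, 34, 42, 90, 96, 63, 61]

After 2 steps: [12, 34, 42, 90, 96, 63, 61]


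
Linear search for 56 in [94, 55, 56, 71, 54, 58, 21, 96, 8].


i=0: 94!=56
i=1: 55!=56
i=2: 56==56 found!

Found at 2, 3 comps


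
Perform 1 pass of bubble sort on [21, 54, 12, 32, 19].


Initial: [21, 54, 12, 32, 19]
Pass 1: [21, 12, 32, 19, 54] (3 swaps)

After 1 pass: [21, 12, 32, 19, 54]


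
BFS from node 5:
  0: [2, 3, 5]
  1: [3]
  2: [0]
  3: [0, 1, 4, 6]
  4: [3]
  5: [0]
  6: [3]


Visit 5, enqueue [0]
Visit 0, enqueue [2, 3]
Visit 2, enqueue []
Visit 3, enqueue [1, 4, 6]
Visit 1, enqueue []
Visit 4, enqueue []
Visit 6, enqueue []

BFS order: [5, 0, 2, 3, 1, 4, 6]


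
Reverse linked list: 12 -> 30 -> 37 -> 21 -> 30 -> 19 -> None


Step 1: curr=12, set curr.next=prev(None) | reversed so far: 12
Step 2: curr=30, set curr.next=prev(12) | reversed so far: 30 -> 12
Step 3: curr=37, set curr.next=prev(30) | reversed so far: 37 -> 30 -> 12
Step 4: curr=21, set curr.next=prev(37) | reversed so far: 21 -> 37 -> 30 -> 12
Step 5: curr=30, set curr.next=prev(21) | reversed so far: 30 -> 21 -> 37 -> 30 -> 12
Step 6: curr=19, set curr.next=prev(30) | reversed so far: 19 -> 30 -> 21 -> 37 -> 30 -> 12

19 -> 30 -> 21 -> 37 -> 30 -> 12 -> None


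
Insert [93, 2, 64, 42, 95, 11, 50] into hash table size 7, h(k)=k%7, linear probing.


Insert 93: h=2 -> slot 2
Insert 2: h=2, 1 probes -> slot 3
Insert 64: h=1 -> slot 1
Insert 42: h=0 -> slot 0
Insert 95: h=4 -> slot 4
Insert 11: h=4, 1 probes -> slot 5
Insert 50: h=1, 5 probes -> slot 6

Table: [42, 64, 93, 2, 95, 11, 50]


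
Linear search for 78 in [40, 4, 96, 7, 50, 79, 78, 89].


i=0: 40!=78
i=1: 4!=78
i=2: 96!=78
i=3: 7!=78
i=4: 50!=78
i=5: 79!=78
i=6: 78==78 found!

Found at 6, 7 comps


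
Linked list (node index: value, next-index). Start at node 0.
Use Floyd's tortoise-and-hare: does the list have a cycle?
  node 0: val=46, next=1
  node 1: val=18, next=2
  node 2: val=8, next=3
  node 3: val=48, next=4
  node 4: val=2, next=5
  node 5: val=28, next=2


Floyd's tortoise (slow, +1) and hare (fast, +2):
  init: slow=0, fast=0
  step 1: slow=1, fast=2
  step 2: slow=2, fast=4
  step 3: slow=3, fast=2
  step 4: slow=4, fast=4
  slow == fast at node 4: cycle detected

Cycle: yes


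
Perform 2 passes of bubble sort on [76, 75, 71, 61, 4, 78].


Initial: [76, 75, 71, 61, 4, 78]
Pass 1: [75, 71, 61, 4, 76, 78] (4 swaps)
Pass 2: [71, 61, 4, 75, 76, 78] (3 swaps)

After 2 passes: [71, 61, 4, 75, 76, 78]


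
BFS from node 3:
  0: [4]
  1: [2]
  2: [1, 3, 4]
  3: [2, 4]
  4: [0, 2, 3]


Visit 3, enqueue [2, 4]
Visit 2, enqueue [1]
Visit 4, enqueue [0]
Visit 1, enqueue []
Visit 0, enqueue []

BFS order: [3, 2, 4, 1, 0]


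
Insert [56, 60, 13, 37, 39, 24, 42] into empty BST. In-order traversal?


Insert 56: root
Insert 60: R from 56
Insert 13: L from 56
Insert 37: L from 56 -> R from 13
Insert 39: L from 56 -> R from 13 -> R from 37
Insert 24: L from 56 -> R from 13 -> L from 37
Insert 42: L from 56 -> R from 13 -> R from 37 -> R from 39

In-order: [13, 24, 37, 39, 42, 56, 60]


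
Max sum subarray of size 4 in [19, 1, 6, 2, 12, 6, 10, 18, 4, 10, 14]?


[0:4]: 28
[1:5]: 21
[2:6]: 26
[3:7]: 30
[4:8]: 46
[5:9]: 38
[6:10]: 42
[7:11]: 46

Max: 46 at [4:8]


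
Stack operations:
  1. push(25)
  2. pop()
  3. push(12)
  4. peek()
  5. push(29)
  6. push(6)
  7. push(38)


push(25) -> [25]
pop()->25, []
push(12) -> [12]
peek()->12
push(29) -> [12, 29]
push(6) -> [12, 29, 6]
push(38) -> [12, 29, 6, 38]

Final stack: [12, 29, 6, 38]


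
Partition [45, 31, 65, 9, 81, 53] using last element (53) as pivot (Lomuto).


Pivot: 53
  45 <= 53: advance i (no swap)
  31 <= 53: advance i (no swap)
  9 <= 53: swap -> [45, 31, 9, 65, 81, 53]
Place pivot at 3: [45, 31, 9, 53, 81, 65]

Partitioned: [45, 31, 9, 53, 81, 65]


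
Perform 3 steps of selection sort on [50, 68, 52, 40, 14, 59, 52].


Initial: [50, 68, 52, 40, 14, 59, 52]
Step 1: min=14 at 4
  Swap: [14, 68, 52, 40, 50, 59, 52]
Step 2: min=40 at 3
  Swap: [14, 40, 52, 68, 50, 59, 52]
Step 3: min=50 at 4
  Swap: [14, 40, 50, 68, 52, 59, 52]

After 3 steps: [14, 40, 50, 68, 52, 59, 52]


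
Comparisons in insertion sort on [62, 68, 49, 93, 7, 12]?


Algorithm: insertion sort
Input: [62, 68, 49, 93, 7, 12]
Sorted: [7, 12, 49, 62, 68, 93]

13


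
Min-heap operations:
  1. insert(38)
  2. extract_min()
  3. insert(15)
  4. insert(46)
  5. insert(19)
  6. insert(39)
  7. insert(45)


insert(38) -> [38]
extract_min()->38, []
insert(15) -> [15]
insert(46) -> [15, 46]
insert(19) -> [15, 46, 19]
insert(39) -> [15, 39, 19, 46]
insert(45) -> [15, 39, 19, 46, 45]

Final heap: [15, 39, 19, 46, 45]


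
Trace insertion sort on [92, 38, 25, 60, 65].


Initial: [92, 38, 25, 60, 65]
Insert 38: [38, 92, 25, 60, 65]
Insert 25: [25, 38, 92, 60, 65]
Insert 60: [25, 38, 60, 92, 65]
Insert 65: [25, 38, 60, 65, 92]

Sorted: [25, 38, 60, 65, 92]


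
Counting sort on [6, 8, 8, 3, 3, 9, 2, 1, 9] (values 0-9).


Input: [6, 8, 8, 3, 3, 9, 2, 1, 9]
Counts: [0, 1, 1, 2, 0, 0, 1, 0, 2, 2]

Sorted: [1, 2, 3, 3, 6, 8, 8, 9, 9]


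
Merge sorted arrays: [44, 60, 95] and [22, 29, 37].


Take 22 from B
Take 29 from B
Take 37 from B

Merged: [22, 29, 37, 44, 60, 95]


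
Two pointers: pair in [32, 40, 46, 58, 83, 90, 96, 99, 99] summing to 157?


lo=0(32)+hi=8(99)=131
lo=1(40)+hi=8(99)=139
lo=2(46)+hi=8(99)=145
lo=3(58)+hi=8(99)=157

Yes: 58+99=157


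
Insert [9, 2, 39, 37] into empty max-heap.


Insert 9: [9]
Insert 2: [9, 2]
Insert 39: [39, 2, 9]
Insert 37: [39, 37, 9, 2]

Final heap: [39, 37, 9, 2]


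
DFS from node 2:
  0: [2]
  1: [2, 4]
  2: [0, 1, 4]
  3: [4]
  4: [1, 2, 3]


Visit 2, push [4, 1, 0]
Visit 0, push []
Visit 1, push [4]
Visit 4, push [3]
Visit 3, push []

DFS order: [2, 0, 1, 4, 3]


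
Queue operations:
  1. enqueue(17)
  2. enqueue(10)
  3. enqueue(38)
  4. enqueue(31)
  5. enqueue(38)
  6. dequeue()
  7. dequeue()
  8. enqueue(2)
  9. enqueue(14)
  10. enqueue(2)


enqueue(17) -> [17]
enqueue(10) -> [17, 10]
enqueue(38) -> [17, 10, 38]
enqueue(31) -> [17, 10, 38, 31]
enqueue(38) -> [17, 10, 38, 31, 38]
dequeue()->17, [10, 38, 31, 38]
dequeue()->10, [38, 31, 38]
enqueue(2) -> [38, 31, 38, 2]
enqueue(14) -> [38, 31, 38, 2, 14]
enqueue(2) -> [38, 31, 38, 2, 14, 2]

Final queue: [38, 31, 38, 2, 14, 2]


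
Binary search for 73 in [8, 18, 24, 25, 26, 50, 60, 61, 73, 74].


Step 1: lo=0, hi=9, mid=4, val=26
Step 2: lo=5, hi=9, mid=7, val=61
Step 3: lo=8, hi=9, mid=8, val=73

Found at index 8


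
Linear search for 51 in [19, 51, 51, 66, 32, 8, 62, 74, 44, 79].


i=0: 19!=51
i=1: 51==51 found!

Found at 1, 2 comps


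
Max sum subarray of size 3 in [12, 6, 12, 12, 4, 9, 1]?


[0:3]: 30
[1:4]: 30
[2:5]: 28
[3:6]: 25
[4:7]: 14

Max: 30 at [0:3]


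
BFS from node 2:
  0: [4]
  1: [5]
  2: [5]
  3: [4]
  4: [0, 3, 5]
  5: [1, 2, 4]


Visit 2, enqueue [5]
Visit 5, enqueue [1, 4]
Visit 1, enqueue []
Visit 4, enqueue [0, 3]
Visit 0, enqueue []
Visit 3, enqueue []

BFS order: [2, 5, 1, 4, 0, 3]


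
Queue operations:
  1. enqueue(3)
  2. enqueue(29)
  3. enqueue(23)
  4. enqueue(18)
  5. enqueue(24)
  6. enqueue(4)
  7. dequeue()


enqueue(3) -> [3]
enqueue(29) -> [3, 29]
enqueue(23) -> [3, 29, 23]
enqueue(18) -> [3, 29, 23, 18]
enqueue(24) -> [3, 29, 23, 18, 24]
enqueue(4) -> [3, 29, 23, 18, 24, 4]
dequeue()->3, [29, 23, 18, 24, 4]

Final queue: [29, 23, 18, 24, 4]


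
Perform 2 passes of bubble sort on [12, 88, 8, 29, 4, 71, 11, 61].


Initial: [12, 88, 8, 29, 4, 71, 11, 61]
Pass 1: [12, 8, 29, 4, 71, 11, 61, 88] (6 swaps)
Pass 2: [8, 12, 4, 29, 11, 61, 71, 88] (4 swaps)

After 2 passes: [8, 12, 4, 29, 11, 61, 71, 88]


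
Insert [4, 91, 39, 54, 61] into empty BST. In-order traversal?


Insert 4: root
Insert 91: R from 4
Insert 39: R from 4 -> L from 91
Insert 54: R from 4 -> L from 91 -> R from 39
Insert 61: R from 4 -> L from 91 -> R from 39 -> R from 54

In-order: [4, 39, 54, 61, 91]


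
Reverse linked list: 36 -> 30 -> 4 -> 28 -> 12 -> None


Step 1: curr=36, set curr.next=prev(None) | reversed so far: 36
Step 2: curr=30, set curr.next=prev(36) | reversed so far: 30 -> 36
Step 3: curr=4, set curr.next=prev(30) | reversed so far: 4 -> 30 -> 36
Step 4: curr=28, set curr.next=prev(4) | reversed so far: 28 -> 4 -> 30 -> 36
Step 5: curr=12, set curr.next=prev(28) | reversed so far: 12 -> 28 -> 4 -> 30 -> 36

12 -> 28 -> 4 -> 30 -> 36 -> None


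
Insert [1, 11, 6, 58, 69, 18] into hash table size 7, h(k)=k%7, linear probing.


Insert 1: h=1 -> slot 1
Insert 11: h=4 -> slot 4
Insert 6: h=6 -> slot 6
Insert 58: h=2 -> slot 2
Insert 69: h=6, 1 probes -> slot 0
Insert 18: h=4, 1 probes -> slot 5

Table: [69, 1, 58, None, 11, 18, 6]


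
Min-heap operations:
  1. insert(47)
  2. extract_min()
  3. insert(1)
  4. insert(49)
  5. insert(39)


insert(47) -> [47]
extract_min()->47, []
insert(1) -> [1]
insert(49) -> [1, 49]
insert(39) -> [1, 49, 39]

Final heap: [1, 49, 39]


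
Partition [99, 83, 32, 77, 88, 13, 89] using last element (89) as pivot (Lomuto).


Pivot: 89
  83 <= 89: swap -> [83, 99, 32, 77, 88, 13, 89]
  32 <= 89: swap -> [83, 32, 99, 77, 88, 13, 89]
  77 <= 89: swap -> [83, 32, 77, 99, 88, 13, 89]
  88 <= 89: swap -> [83, 32, 77, 88, 99, 13, 89]
  13 <= 89: swap -> [83, 32, 77, 88, 13, 99, 89]
Place pivot at 5: [83, 32, 77, 88, 13, 89, 99]

Partitioned: [83, 32, 77, 88, 13, 89, 99]


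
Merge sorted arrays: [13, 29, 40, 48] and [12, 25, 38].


Take 12 from B
Take 13 from A
Take 25 from B
Take 29 from A
Take 38 from B

Merged: [12, 13, 25, 29, 38, 40, 48]


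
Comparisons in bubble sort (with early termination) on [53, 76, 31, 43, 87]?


Algorithm: bubble sort (with early termination)
Input: [53, 76, 31, 43, 87]
Sorted: [31, 43, 53, 76, 87]

9


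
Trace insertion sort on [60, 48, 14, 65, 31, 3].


Initial: [60, 48, 14, 65, 31, 3]
Insert 48: [48, 60, 14, 65, 31, 3]
Insert 14: [14, 48, 60, 65, 31, 3]
Insert 65: [14, 48, 60, 65, 31, 3]
Insert 31: [14, 31, 48, 60, 65, 3]
Insert 3: [3, 14, 31, 48, 60, 65]

Sorted: [3, 14, 31, 48, 60, 65]


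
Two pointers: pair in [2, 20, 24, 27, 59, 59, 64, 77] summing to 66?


lo=0(2)+hi=7(77)=79
lo=0(2)+hi=6(64)=66

Yes: 2+64=66


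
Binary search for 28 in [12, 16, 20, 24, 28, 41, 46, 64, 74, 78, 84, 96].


Step 1: lo=0, hi=11, mid=5, val=41
Step 2: lo=0, hi=4, mid=2, val=20
Step 3: lo=3, hi=4, mid=3, val=24
Step 4: lo=4, hi=4, mid=4, val=28

Found at index 4


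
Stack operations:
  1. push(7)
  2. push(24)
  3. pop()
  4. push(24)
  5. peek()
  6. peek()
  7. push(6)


push(7) -> [7]
push(24) -> [7, 24]
pop()->24, [7]
push(24) -> [7, 24]
peek()->24
peek()->24
push(6) -> [7, 24, 6]

Final stack: [7, 24, 6]


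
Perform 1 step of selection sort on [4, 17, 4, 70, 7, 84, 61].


Initial: [4, 17, 4, 70, 7, 84, 61]
Step 1: min=4 at 0
  Swap: [4, 17, 4, 70, 7, 84, 61]

After 1 step: [4, 17, 4, 70, 7, 84, 61]


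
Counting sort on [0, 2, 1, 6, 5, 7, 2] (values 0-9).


Input: [0, 2, 1, 6, 5, 7, 2]
Counts: [1, 1, 2, 0, 0, 1, 1, 1, 0, 0]

Sorted: [0, 1, 2, 2, 5, 6, 7]


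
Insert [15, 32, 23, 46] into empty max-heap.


Insert 15: [15]
Insert 32: [32, 15]
Insert 23: [32, 15, 23]
Insert 46: [46, 32, 23, 15]

Final heap: [46, 32, 23, 15]


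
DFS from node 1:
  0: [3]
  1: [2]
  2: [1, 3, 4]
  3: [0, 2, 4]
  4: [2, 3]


Visit 1, push [2]
Visit 2, push [4, 3]
Visit 3, push [4, 0]
Visit 0, push []
Visit 4, push []

DFS order: [1, 2, 3, 0, 4]


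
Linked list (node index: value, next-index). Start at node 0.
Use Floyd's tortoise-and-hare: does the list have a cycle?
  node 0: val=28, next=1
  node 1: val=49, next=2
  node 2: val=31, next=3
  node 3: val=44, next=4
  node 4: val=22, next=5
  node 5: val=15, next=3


Floyd's tortoise (slow, +1) and hare (fast, +2):
  init: slow=0, fast=0
  step 1: slow=1, fast=2
  step 2: slow=2, fast=4
  step 3: slow=3, fast=3
  slow == fast at node 3: cycle detected

Cycle: yes


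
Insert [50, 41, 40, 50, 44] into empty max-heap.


Insert 50: [50]
Insert 41: [50, 41]
Insert 40: [50, 41, 40]
Insert 50: [50, 50, 40, 41]
Insert 44: [50, 50, 40, 41, 44]

Final heap: [50, 50, 40, 41, 44]


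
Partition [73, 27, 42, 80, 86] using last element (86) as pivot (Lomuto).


Pivot: 86
  73 <= 86: advance i (no swap)
  27 <= 86: advance i (no swap)
  42 <= 86: advance i (no swap)
  80 <= 86: advance i (no swap)
Place pivot at 4: [73, 27, 42, 80, 86]

Partitioned: [73, 27, 42, 80, 86]


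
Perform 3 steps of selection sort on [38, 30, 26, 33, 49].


Initial: [38, 30, 26, 33, 49]
Step 1: min=26 at 2
  Swap: [26, 30, 38, 33, 49]
Step 2: min=30 at 1
  Swap: [26, 30, 38, 33, 49]
Step 3: min=33 at 3
  Swap: [26, 30, 33, 38, 49]

After 3 steps: [26, 30, 33, 38, 49]


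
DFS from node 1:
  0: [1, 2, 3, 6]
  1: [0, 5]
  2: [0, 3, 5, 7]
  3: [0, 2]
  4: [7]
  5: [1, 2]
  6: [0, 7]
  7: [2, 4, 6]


Visit 1, push [5, 0]
Visit 0, push [6, 3, 2]
Visit 2, push [7, 5, 3]
Visit 3, push []
Visit 5, push []
Visit 7, push [6, 4]
Visit 4, push []
Visit 6, push []

DFS order: [1, 0, 2, 3, 5, 7, 4, 6]


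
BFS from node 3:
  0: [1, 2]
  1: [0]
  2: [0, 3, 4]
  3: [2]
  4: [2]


Visit 3, enqueue [2]
Visit 2, enqueue [0, 4]
Visit 0, enqueue [1]
Visit 4, enqueue []
Visit 1, enqueue []

BFS order: [3, 2, 0, 4, 1]


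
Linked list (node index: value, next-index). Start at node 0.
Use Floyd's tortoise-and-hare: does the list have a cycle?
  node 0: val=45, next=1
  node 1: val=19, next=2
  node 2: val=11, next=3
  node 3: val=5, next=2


Floyd's tortoise (slow, +1) and hare (fast, +2):
  init: slow=0, fast=0
  step 1: slow=1, fast=2
  step 2: slow=2, fast=2
  slow == fast at node 2: cycle detected

Cycle: yes


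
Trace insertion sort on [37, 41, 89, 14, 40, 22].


Initial: [37, 41, 89, 14, 40, 22]
Insert 41: [37, 41, 89, 14, 40, 22]
Insert 89: [37, 41, 89, 14, 40, 22]
Insert 14: [14, 37, 41, 89, 40, 22]
Insert 40: [14, 37, 40, 41, 89, 22]
Insert 22: [14, 22, 37, 40, 41, 89]

Sorted: [14, 22, 37, 40, 41, 89]


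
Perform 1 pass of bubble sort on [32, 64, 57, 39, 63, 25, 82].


Initial: [32, 64, 57, 39, 63, 25, 82]
Pass 1: [32, 57, 39, 63, 25, 64, 82] (4 swaps)

After 1 pass: [32, 57, 39, 63, 25, 64, 82]


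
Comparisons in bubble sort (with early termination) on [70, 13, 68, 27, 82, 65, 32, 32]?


Algorithm: bubble sort (with early termination)
Input: [70, 13, 68, 27, 82, 65, 32, 32]
Sorted: [13, 27, 32, 32, 65, 68, 70, 82]

25


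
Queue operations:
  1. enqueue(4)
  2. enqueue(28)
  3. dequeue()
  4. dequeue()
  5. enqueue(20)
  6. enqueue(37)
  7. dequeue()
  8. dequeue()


enqueue(4) -> [4]
enqueue(28) -> [4, 28]
dequeue()->4, [28]
dequeue()->28, []
enqueue(20) -> [20]
enqueue(37) -> [20, 37]
dequeue()->20, [37]
dequeue()->37, []

Final queue: []


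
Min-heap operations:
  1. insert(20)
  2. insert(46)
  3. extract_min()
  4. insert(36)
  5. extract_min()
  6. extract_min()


insert(20) -> [20]
insert(46) -> [20, 46]
extract_min()->20, [46]
insert(36) -> [36, 46]
extract_min()->36, [46]
extract_min()->46, []

Final heap: []


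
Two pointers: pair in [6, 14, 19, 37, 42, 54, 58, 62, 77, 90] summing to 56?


lo=0(6)+hi=9(90)=96
lo=0(6)+hi=8(77)=83
lo=0(6)+hi=7(62)=68
lo=0(6)+hi=6(58)=64
lo=0(6)+hi=5(54)=60
lo=0(6)+hi=4(42)=48
lo=1(14)+hi=4(42)=56

Yes: 14+42=56


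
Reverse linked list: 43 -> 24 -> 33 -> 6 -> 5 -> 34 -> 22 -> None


Step 1: curr=43, set curr.next=prev(None) | reversed so far: 43
Step 2: curr=24, set curr.next=prev(43) | reversed so far: 24 -> 43
Step 3: curr=33, set curr.next=prev(24) | reversed so far: 33 -> 24 -> 43
Step 4: curr=6, set curr.next=prev(33) | reversed so far: 6 -> 33 -> 24 -> 43
Step 5: curr=5, set curr.next=prev(6) | reversed so far: 5 -> 6 -> 33 -> 24 -> 43
Step 6: curr=34, set curr.next=prev(5) | reversed so far: 34 -> 5 -> 6 -> 33 -> 24 -> 43
Step 7: curr=22, set curr.next=prev(34) | reversed so far: 22 -> 34 -> 5 -> 6 -> 33 -> 24 -> 43

22 -> 34 -> 5 -> 6 -> 33 -> 24 -> 43 -> None


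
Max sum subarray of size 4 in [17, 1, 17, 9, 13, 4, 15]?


[0:4]: 44
[1:5]: 40
[2:6]: 43
[3:7]: 41

Max: 44 at [0:4]


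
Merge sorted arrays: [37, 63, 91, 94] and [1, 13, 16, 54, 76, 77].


Take 1 from B
Take 13 from B
Take 16 from B
Take 37 from A
Take 54 from B
Take 63 from A
Take 76 from B
Take 77 from B

Merged: [1, 13, 16, 37, 54, 63, 76, 77, 91, 94]


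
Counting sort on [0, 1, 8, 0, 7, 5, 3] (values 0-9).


Input: [0, 1, 8, 0, 7, 5, 3]
Counts: [2, 1, 0, 1, 0, 1, 0, 1, 1, 0]

Sorted: [0, 0, 1, 3, 5, 7, 8]


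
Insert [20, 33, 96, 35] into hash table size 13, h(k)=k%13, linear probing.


Insert 20: h=7 -> slot 7
Insert 33: h=7, 1 probes -> slot 8
Insert 96: h=5 -> slot 5
Insert 35: h=9 -> slot 9

Table: [None, None, None, None, None, 96, None, 20, 33, 35, None, None, None]


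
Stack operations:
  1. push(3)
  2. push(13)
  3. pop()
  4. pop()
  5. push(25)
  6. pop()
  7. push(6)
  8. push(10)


push(3) -> [3]
push(13) -> [3, 13]
pop()->13, [3]
pop()->3, []
push(25) -> [25]
pop()->25, []
push(6) -> [6]
push(10) -> [6, 10]

Final stack: [6, 10]


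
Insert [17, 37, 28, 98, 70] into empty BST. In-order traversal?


Insert 17: root
Insert 37: R from 17
Insert 28: R from 17 -> L from 37
Insert 98: R from 17 -> R from 37
Insert 70: R from 17 -> R from 37 -> L from 98

In-order: [17, 28, 37, 70, 98]


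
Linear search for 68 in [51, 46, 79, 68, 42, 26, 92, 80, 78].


i=0: 51!=68
i=1: 46!=68
i=2: 79!=68
i=3: 68==68 found!

Found at 3, 4 comps


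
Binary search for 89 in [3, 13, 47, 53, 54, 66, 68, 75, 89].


Step 1: lo=0, hi=8, mid=4, val=54
Step 2: lo=5, hi=8, mid=6, val=68
Step 3: lo=7, hi=8, mid=7, val=75
Step 4: lo=8, hi=8, mid=8, val=89

Found at index 8


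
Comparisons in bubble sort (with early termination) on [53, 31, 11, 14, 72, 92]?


Algorithm: bubble sort (with early termination)
Input: [53, 31, 11, 14, 72, 92]
Sorted: [11, 14, 31, 53, 72, 92]

12


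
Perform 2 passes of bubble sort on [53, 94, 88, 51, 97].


Initial: [53, 94, 88, 51, 97]
Pass 1: [53, 88, 51, 94, 97] (2 swaps)
Pass 2: [53, 51, 88, 94, 97] (1 swaps)

After 2 passes: [53, 51, 88, 94, 97]


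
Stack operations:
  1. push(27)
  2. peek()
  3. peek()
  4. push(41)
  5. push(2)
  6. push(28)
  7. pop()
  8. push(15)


push(27) -> [27]
peek()->27
peek()->27
push(41) -> [27, 41]
push(2) -> [27, 41, 2]
push(28) -> [27, 41, 2, 28]
pop()->28, [27, 41, 2]
push(15) -> [27, 41, 2, 15]

Final stack: [27, 41, 2, 15]


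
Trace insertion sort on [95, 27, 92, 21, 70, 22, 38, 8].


Initial: [95, 27, 92, 21, 70, 22, 38, 8]
Insert 27: [27, 95, 92, 21, 70, 22, 38, 8]
Insert 92: [27, 92, 95, 21, 70, 22, 38, 8]
Insert 21: [21, 27, 92, 95, 70, 22, 38, 8]
Insert 70: [21, 27, 70, 92, 95, 22, 38, 8]
Insert 22: [21, 22, 27, 70, 92, 95, 38, 8]
Insert 38: [21, 22, 27, 38, 70, 92, 95, 8]
Insert 8: [8, 21, 22, 27, 38, 70, 92, 95]

Sorted: [8, 21, 22, 27, 38, 70, 92, 95]


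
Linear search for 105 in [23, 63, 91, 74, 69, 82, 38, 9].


i=0: 23!=105
i=1: 63!=105
i=2: 91!=105
i=3: 74!=105
i=4: 69!=105
i=5: 82!=105
i=6: 38!=105
i=7: 9!=105

Not found, 8 comps


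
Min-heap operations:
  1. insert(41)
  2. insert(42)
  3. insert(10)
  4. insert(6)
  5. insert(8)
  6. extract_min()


insert(41) -> [41]
insert(42) -> [41, 42]
insert(10) -> [10, 42, 41]
insert(6) -> [6, 10, 41, 42]
insert(8) -> [6, 8, 41, 42, 10]
extract_min()->6, [8, 10, 41, 42]

Final heap: [8, 10, 41, 42]


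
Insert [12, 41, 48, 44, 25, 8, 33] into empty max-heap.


Insert 12: [12]
Insert 41: [41, 12]
Insert 48: [48, 12, 41]
Insert 44: [48, 44, 41, 12]
Insert 25: [48, 44, 41, 12, 25]
Insert 8: [48, 44, 41, 12, 25, 8]
Insert 33: [48, 44, 41, 12, 25, 8, 33]

Final heap: [48, 44, 41, 12, 25, 8, 33]


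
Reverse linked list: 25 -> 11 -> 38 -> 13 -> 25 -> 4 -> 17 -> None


Step 1: curr=25, set curr.next=prev(None) | reversed so far: 25
Step 2: curr=11, set curr.next=prev(25) | reversed so far: 11 -> 25
Step 3: curr=38, set curr.next=prev(11) | reversed so far: 38 -> 11 -> 25
Step 4: curr=13, set curr.next=prev(38) | reversed so far: 13 -> 38 -> 11 -> 25
Step 5: curr=25, set curr.next=prev(13) | reversed so far: 25 -> 13 -> 38 -> 11 -> 25
Step 6: curr=4, set curr.next=prev(25) | reversed so far: 4 -> 25 -> 13 -> 38 -> 11 -> 25
Step 7: curr=17, set curr.next=prev(4) | reversed so far: 17 -> 4 -> 25 -> 13 -> 38 -> 11 -> 25

17 -> 4 -> 25 -> 13 -> 38 -> 11 -> 25 -> None


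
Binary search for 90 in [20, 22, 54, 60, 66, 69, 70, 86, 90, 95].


Step 1: lo=0, hi=9, mid=4, val=66
Step 2: lo=5, hi=9, mid=7, val=86
Step 3: lo=8, hi=9, mid=8, val=90

Found at index 8


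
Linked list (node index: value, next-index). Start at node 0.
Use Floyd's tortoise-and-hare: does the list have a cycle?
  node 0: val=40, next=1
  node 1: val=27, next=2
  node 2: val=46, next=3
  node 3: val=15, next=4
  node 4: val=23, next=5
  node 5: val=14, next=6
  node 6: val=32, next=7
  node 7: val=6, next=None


Floyd's tortoise (slow, +1) and hare (fast, +2):
  init: slow=0, fast=0
  step 1: slow=1, fast=2
  step 2: slow=2, fast=4
  step 3: slow=3, fast=6
  step 4: fast 6->7->None, no cycle

Cycle: no


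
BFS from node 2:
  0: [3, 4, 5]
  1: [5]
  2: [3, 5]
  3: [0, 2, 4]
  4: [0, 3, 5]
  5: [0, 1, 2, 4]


Visit 2, enqueue [3, 5]
Visit 3, enqueue [0, 4]
Visit 5, enqueue [1]
Visit 0, enqueue []
Visit 4, enqueue []
Visit 1, enqueue []

BFS order: [2, 3, 5, 0, 4, 1]


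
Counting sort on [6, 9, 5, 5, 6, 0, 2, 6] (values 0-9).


Input: [6, 9, 5, 5, 6, 0, 2, 6]
Counts: [1, 0, 1, 0, 0, 2, 3, 0, 0, 1]

Sorted: [0, 2, 5, 5, 6, 6, 6, 9]


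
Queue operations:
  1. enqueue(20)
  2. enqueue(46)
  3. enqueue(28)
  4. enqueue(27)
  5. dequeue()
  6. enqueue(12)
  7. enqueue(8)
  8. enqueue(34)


enqueue(20) -> [20]
enqueue(46) -> [20, 46]
enqueue(28) -> [20, 46, 28]
enqueue(27) -> [20, 46, 28, 27]
dequeue()->20, [46, 28, 27]
enqueue(12) -> [46, 28, 27, 12]
enqueue(8) -> [46, 28, 27, 12, 8]
enqueue(34) -> [46, 28, 27, 12, 8, 34]

Final queue: [46, 28, 27, 12, 8, 34]


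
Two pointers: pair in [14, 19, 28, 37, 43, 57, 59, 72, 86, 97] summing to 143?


lo=0(14)+hi=9(97)=111
lo=1(19)+hi=9(97)=116
lo=2(28)+hi=9(97)=125
lo=3(37)+hi=9(97)=134
lo=4(43)+hi=9(97)=140
lo=5(57)+hi=9(97)=154
lo=5(57)+hi=8(86)=143

Yes: 57+86=143


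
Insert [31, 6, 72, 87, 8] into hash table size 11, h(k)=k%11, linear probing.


Insert 31: h=9 -> slot 9
Insert 6: h=6 -> slot 6
Insert 72: h=6, 1 probes -> slot 7
Insert 87: h=10 -> slot 10
Insert 8: h=8 -> slot 8

Table: [None, None, None, None, None, None, 6, 72, 8, 31, 87]


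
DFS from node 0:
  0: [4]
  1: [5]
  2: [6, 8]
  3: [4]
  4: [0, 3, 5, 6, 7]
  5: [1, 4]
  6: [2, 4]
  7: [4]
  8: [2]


Visit 0, push [4]
Visit 4, push [7, 6, 5, 3]
Visit 3, push []
Visit 5, push [1]
Visit 1, push []
Visit 6, push [2]
Visit 2, push [8]
Visit 8, push []
Visit 7, push []

DFS order: [0, 4, 3, 5, 1, 6, 2, 8, 7]


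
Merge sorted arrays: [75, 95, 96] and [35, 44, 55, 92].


Take 35 from B
Take 44 from B
Take 55 from B
Take 75 from A
Take 92 from B

Merged: [35, 44, 55, 75, 92, 95, 96]


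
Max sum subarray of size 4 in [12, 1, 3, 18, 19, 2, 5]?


[0:4]: 34
[1:5]: 41
[2:6]: 42
[3:7]: 44

Max: 44 at [3:7]


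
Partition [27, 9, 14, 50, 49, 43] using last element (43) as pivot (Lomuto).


Pivot: 43
  27 <= 43: advance i (no swap)
  9 <= 43: advance i (no swap)
  14 <= 43: advance i (no swap)
Place pivot at 3: [27, 9, 14, 43, 49, 50]

Partitioned: [27, 9, 14, 43, 49, 50]


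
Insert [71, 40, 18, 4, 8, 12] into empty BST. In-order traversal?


Insert 71: root
Insert 40: L from 71
Insert 18: L from 71 -> L from 40
Insert 4: L from 71 -> L from 40 -> L from 18
Insert 8: L from 71 -> L from 40 -> L from 18 -> R from 4
Insert 12: L from 71 -> L from 40 -> L from 18 -> R from 4 -> R from 8

In-order: [4, 8, 12, 18, 40, 71]


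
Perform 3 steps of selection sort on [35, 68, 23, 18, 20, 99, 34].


Initial: [35, 68, 23, 18, 20, 99, 34]
Step 1: min=18 at 3
  Swap: [18, 68, 23, 35, 20, 99, 34]
Step 2: min=20 at 4
  Swap: [18, 20, 23, 35, 68, 99, 34]
Step 3: min=23 at 2
  Swap: [18, 20, 23, 35, 68, 99, 34]

After 3 steps: [18, 20, 23, 35, 68, 99, 34]


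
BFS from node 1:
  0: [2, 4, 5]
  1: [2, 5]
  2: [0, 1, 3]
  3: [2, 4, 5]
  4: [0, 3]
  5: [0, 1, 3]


Visit 1, enqueue [2, 5]
Visit 2, enqueue [0, 3]
Visit 5, enqueue []
Visit 0, enqueue [4]
Visit 3, enqueue []
Visit 4, enqueue []

BFS order: [1, 2, 5, 0, 3, 4]


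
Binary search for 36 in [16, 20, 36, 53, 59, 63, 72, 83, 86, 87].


Step 1: lo=0, hi=9, mid=4, val=59
Step 2: lo=0, hi=3, mid=1, val=20
Step 3: lo=2, hi=3, mid=2, val=36

Found at index 2


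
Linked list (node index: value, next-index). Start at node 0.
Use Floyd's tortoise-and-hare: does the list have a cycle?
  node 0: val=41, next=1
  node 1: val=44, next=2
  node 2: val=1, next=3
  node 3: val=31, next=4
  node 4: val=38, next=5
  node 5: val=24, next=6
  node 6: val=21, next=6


Floyd's tortoise (slow, +1) and hare (fast, +2):
  init: slow=0, fast=0
  step 1: slow=1, fast=2
  step 2: slow=2, fast=4
  step 3: slow=3, fast=6
  step 4: slow=4, fast=6
  step 5: slow=5, fast=6
  step 6: slow=6, fast=6
  slow == fast at node 6: cycle detected

Cycle: yes


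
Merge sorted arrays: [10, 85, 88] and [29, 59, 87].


Take 10 from A
Take 29 from B
Take 59 from B
Take 85 from A
Take 87 from B

Merged: [10, 29, 59, 85, 87, 88]


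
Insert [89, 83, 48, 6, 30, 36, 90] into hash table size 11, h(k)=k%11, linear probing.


Insert 89: h=1 -> slot 1
Insert 83: h=6 -> slot 6
Insert 48: h=4 -> slot 4
Insert 6: h=6, 1 probes -> slot 7
Insert 30: h=8 -> slot 8
Insert 36: h=3 -> slot 3
Insert 90: h=2 -> slot 2

Table: [None, 89, 90, 36, 48, None, 83, 6, 30, None, None]


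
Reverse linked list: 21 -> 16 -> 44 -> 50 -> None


Step 1: curr=21, set curr.next=prev(None) | reversed so far: 21
Step 2: curr=16, set curr.next=prev(21) | reversed so far: 16 -> 21
Step 3: curr=44, set curr.next=prev(16) | reversed so far: 44 -> 16 -> 21
Step 4: curr=50, set curr.next=prev(44) | reversed so far: 50 -> 44 -> 16 -> 21

50 -> 44 -> 16 -> 21 -> None


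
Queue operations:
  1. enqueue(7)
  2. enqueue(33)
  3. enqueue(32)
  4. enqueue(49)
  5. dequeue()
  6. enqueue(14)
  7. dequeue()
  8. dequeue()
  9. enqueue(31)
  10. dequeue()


enqueue(7) -> [7]
enqueue(33) -> [7, 33]
enqueue(32) -> [7, 33, 32]
enqueue(49) -> [7, 33, 32, 49]
dequeue()->7, [33, 32, 49]
enqueue(14) -> [33, 32, 49, 14]
dequeue()->33, [32, 49, 14]
dequeue()->32, [49, 14]
enqueue(31) -> [49, 14, 31]
dequeue()->49, [14, 31]

Final queue: [14, 31]


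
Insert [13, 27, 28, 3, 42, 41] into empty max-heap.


Insert 13: [13]
Insert 27: [27, 13]
Insert 28: [28, 13, 27]
Insert 3: [28, 13, 27, 3]
Insert 42: [42, 28, 27, 3, 13]
Insert 41: [42, 28, 41, 3, 13, 27]

Final heap: [42, 28, 41, 3, 13, 27]


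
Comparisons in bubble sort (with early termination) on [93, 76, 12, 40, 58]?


Algorithm: bubble sort (with early termination)
Input: [93, 76, 12, 40, 58]
Sorted: [12, 40, 58, 76, 93]

9


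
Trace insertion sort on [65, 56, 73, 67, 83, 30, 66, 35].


Initial: [65, 56, 73, 67, 83, 30, 66, 35]
Insert 56: [56, 65, 73, 67, 83, 30, 66, 35]
Insert 73: [56, 65, 73, 67, 83, 30, 66, 35]
Insert 67: [56, 65, 67, 73, 83, 30, 66, 35]
Insert 83: [56, 65, 67, 73, 83, 30, 66, 35]
Insert 30: [30, 56, 65, 67, 73, 83, 66, 35]
Insert 66: [30, 56, 65, 66, 67, 73, 83, 35]
Insert 35: [30, 35, 56, 65, 66, 67, 73, 83]

Sorted: [30, 35, 56, 65, 66, 67, 73, 83]


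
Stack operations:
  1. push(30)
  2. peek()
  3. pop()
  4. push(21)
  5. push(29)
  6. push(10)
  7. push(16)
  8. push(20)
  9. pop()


push(30) -> [30]
peek()->30
pop()->30, []
push(21) -> [21]
push(29) -> [21, 29]
push(10) -> [21, 29, 10]
push(16) -> [21, 29, 10, 16]
push(20) -> [21, 29, 10, 16, 20]
pop()->20, [21, 29, 10, 16]

Final stack: [21, 29, 10, 16]
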